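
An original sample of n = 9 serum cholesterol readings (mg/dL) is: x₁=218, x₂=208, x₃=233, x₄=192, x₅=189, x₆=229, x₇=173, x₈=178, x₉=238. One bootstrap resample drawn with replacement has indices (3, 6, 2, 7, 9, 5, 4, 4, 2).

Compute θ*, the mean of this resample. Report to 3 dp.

Resample values: 233, 229, 208, 173, 238, 189, 192, 192, 208.
Mean = (233 + 229 + 208 + 173 + 238 + 189 + 192 + 192 + 208) / 9 = 1862.0 / 9 = 206.889

θ* = 206.889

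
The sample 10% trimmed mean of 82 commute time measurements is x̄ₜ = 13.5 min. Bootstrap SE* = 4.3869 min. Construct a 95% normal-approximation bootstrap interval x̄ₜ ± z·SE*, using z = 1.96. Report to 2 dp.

Margin = 1.96 × 4.3869 = 8.598
Interval: 13.5 ± 8.598

(4.90, 22.10)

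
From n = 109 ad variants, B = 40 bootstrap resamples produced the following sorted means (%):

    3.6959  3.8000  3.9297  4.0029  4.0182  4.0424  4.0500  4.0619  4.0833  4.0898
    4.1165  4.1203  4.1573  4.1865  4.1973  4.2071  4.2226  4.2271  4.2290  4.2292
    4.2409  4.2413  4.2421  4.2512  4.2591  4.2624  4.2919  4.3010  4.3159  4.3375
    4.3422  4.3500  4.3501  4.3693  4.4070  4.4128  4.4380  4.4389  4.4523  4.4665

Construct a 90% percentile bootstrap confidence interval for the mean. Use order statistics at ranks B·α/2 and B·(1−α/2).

(3.8000, 4.4389)

α = 0.10; lower rank = 40 × 0.050 = 2; upper rank = 40 × 0.950 = 38.
The 2nd smallest replicate is 3.8000; the 38th is 4.4389.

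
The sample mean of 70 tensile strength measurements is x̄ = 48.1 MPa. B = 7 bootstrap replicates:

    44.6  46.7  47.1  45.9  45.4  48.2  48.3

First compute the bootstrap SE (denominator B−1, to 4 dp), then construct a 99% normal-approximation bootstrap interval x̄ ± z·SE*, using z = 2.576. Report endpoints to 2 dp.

Mean of replicates = 46.6000; sum of squared deviations = 11.6400; SE* = √(11.6400/6) = 1.3928
Margin = 2.576 × 1.3928 = 3.588
Interval: 48.1 ± 3.588

(44.51, 51.69)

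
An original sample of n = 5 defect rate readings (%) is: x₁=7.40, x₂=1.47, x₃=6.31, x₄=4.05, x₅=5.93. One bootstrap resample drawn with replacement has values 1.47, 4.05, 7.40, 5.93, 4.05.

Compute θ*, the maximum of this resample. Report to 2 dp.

Maximum = 7.40

θ* = 7.40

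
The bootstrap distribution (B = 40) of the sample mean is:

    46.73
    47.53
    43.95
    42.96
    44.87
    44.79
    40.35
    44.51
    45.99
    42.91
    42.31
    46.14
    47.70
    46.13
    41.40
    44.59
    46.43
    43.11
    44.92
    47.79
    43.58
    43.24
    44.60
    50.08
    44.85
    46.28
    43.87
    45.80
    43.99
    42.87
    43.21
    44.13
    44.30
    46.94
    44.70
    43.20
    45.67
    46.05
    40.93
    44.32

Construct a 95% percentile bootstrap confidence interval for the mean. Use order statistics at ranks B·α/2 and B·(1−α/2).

(40.35, 47.79)

Sorted replicates: 40.35, 40.93, 41.40, 42.31, 42.87, 42.91, 42.96, 43.11, 43.20, 43.21, 43.24, 43.58, 43.87, 43.95, 43.99, 44.13, 44.30, 44.32, 44.51, 44.59, 44.60, 44.70, 44.79, 44.85, 44.87, 44.92, 45.67, 45.80, 45.99, 46.05, 46.13, 46.14, 46.28, 46.43, 46.73, 46.94, 47.53, 47.70, 47.79, 50.08
α = 0.05; lower rank = 40 × 0.025 = 1; upper rank = 40 × 0.975 = 39.
The 1st smallest replicate is 40.35; the 39th is 47.79.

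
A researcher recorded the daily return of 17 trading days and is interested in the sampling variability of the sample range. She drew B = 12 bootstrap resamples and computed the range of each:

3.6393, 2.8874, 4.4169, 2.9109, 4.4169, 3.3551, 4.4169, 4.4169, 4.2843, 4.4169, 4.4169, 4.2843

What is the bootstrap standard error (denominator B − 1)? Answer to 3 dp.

Bootstrap SE is the standard deviation of the 12 replicate ranges.
Mean of replicates: (3.6393 + 2.8874 + 4.4169 + 2.9109 + 4.4169 + 3.3551 + 4.4169 + 4.4169 + 4.2843 + 4.4169 + 4.4169 + 4.2843) / 12 = 47.86270 / 12 = 3.98856
Sum of squared deviations: (−0.34926)² + (−1.10116)² + (+0.42834)² + (−1.07766)² + (+0.42834)² + (−0.63346)² + (+0.42834)² + (+0.42834)² + (+0.29574)² + (+0.42834)² + (+0.42834)² + (+0.29574)² = 4.17293
Variance = 4.17293 / 11 = 0.37936
SE* = √0.37936

SE* = 0.616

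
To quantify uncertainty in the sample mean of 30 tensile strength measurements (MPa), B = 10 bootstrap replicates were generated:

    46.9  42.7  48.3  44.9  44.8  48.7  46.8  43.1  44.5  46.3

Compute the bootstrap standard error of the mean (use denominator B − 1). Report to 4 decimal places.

Bootstrap SE is the standard deviation of the 10 replicate means.
Mean of replicates: (46.9 + 42.7 + 48.3 + 44.9 + 44.8 + 48.7 + 46.8 + 43.1 + 44.5 + 46.3) / 10 = 457.00000 / 10 = 45.70000
Sum of squared deviations: (+1.20000)² + (−3.00000)² + (+2.60000)² + (−0.80000)² + (−0.90000)² + (+3.00000)² + (+1.10000)² + (−2.60000)² + (−1.20000)² + (+0.60000)² = 37.42000
Variance = 37.42000 / 9 = 4.15778
SE* = √4.15778

SE* = 2.0391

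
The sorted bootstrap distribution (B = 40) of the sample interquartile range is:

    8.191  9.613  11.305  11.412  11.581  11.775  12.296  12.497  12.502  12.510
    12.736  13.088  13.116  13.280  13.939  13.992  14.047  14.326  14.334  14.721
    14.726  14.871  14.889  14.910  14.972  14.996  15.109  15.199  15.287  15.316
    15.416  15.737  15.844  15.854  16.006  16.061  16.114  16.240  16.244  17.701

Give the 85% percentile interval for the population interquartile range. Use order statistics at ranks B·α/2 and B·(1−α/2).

α = 0.15; lower rank = 40 × 0.075 = 3; upper rank = 40 × 0.925 = 37.
The 3rd smallest replicate is 11.305; the 37th is 16.114.

(11.305, 16.114)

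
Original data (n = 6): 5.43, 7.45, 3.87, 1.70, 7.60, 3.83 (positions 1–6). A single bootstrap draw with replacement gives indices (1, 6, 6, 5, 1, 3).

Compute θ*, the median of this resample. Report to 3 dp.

θ* = 4.650

Resample values: 5.43, 3.83, 3.83, 7.60, 5.43, 3.87.
Sorted: 3.83, 3.83, 3.87, 5.43, 5.43, 7.60
Median = average of the two middle values = 4.650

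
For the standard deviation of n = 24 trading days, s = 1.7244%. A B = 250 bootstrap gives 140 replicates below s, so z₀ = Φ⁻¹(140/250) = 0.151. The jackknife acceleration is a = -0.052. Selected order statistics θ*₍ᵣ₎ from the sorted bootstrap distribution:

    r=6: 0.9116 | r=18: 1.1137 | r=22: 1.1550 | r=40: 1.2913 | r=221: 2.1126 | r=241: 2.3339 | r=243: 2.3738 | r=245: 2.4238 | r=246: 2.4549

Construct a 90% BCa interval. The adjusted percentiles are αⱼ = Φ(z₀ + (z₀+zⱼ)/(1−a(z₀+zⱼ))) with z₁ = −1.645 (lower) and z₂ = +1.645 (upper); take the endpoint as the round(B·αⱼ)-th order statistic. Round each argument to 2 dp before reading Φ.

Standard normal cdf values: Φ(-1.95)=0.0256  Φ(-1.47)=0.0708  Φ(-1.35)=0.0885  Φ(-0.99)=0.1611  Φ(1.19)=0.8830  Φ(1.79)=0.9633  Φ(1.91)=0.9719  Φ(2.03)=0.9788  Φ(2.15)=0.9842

Lower: z₀ + z₁ = 0.151 + (-1.645) = -1.494; 1 − a(z₀+z₁) = 1 − (-0.052)(-1.494) = 0.9223; argument = 0.151 + (-1.494)/0.9223 = -1.4688 → -1.47.
α₁ = Φ(-1.47) = 0.0708; rank = round(250 × 0.0708) = 18; θ*₍18₎ = 1.1137.
Upper: z₀ + z₂ = 1.796; 1 − a(z₀+z₂) = 1.0934; argument = 1.7936 → 1.79; α₂ = 0.9633; rank = 241; θ*₍241₎ = 2.3339.

(1.1137, 2.3339)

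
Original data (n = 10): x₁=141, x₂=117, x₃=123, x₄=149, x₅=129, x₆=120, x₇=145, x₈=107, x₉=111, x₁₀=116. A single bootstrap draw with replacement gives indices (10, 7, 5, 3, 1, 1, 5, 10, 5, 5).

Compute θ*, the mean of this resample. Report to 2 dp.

Resample values: 116, 145, 129, 123, 141, 141, 129, 116, 129, 129.
Mean = (116 + 145 + 129 + 123 + 141 + 141 + 129 + 116 + 129 + 129) / 10 = 1298.0 / 10 = 129.80

θ* = 129.80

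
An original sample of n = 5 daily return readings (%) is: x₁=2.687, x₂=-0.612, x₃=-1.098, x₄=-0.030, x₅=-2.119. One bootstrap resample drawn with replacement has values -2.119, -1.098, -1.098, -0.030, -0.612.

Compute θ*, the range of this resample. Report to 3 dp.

θ* = 2.089

Range = -0.030 − -2.119 = 2.089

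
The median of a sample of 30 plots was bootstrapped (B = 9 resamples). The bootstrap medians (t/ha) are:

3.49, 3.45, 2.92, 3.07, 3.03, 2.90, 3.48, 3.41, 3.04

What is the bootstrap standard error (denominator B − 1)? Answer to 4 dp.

SE* = 0.2522

Bootstrap SE is the standard deviation of the 9 replicate medians.
Mean of replicates: (3.49 + 3.45 + 2.92 + 3.07 + 3.03 + 2.90 + 3.48 + 3.41 + 3.04) / 9 = 28.79000 / 9 = 3.19889
Sum of squared deviations: (+0.29111)² + (+0.25111)² + (−0.27889)² + (−0.12889)² + (−0.16889)² + (−0.29889)² + (+0.28111)² + (+0.21111)² + (−0.15889)² = 0.50889
Variance = 0.50889 / 8 = 0.06361
SE* = √0.06361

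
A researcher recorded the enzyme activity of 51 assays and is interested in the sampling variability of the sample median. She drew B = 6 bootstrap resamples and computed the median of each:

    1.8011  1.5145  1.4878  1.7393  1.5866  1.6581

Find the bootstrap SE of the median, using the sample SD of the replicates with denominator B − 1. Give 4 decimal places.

Bootstrap SE is the standard deviation of the 6 replicate medians.
Mean of replicates: (1.8011 + 1.5145 + 1.4878 + 1.7393 + 1.5866 + 1.6581) / 6 = 9.78740 / 6 = 1.63123
Sum of squared deviations: (+0.16987)² + (−0.11673)² + (−0.14343)² + (+0.10807)² + (−0.04463)² + (+0.02687)² = 0.07745
Variance = 0.07745 / 5 = 0.01549
SE* = √0.01549

SE* = 0.1245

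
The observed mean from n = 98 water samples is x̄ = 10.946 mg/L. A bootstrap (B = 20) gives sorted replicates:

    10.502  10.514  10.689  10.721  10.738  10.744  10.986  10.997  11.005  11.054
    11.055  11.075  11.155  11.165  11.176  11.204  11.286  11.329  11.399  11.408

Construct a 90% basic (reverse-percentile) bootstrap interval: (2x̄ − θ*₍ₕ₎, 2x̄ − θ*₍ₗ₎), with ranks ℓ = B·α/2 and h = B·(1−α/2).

Percentile endpoints at ranks 1 and 19: θ*₍1₎ = 10.502, θ*₍19₎ = 11.399.
Basic interval reflects these around x̄:
  lower = 2 × 10.946 − 11.399 = 10.493
  upper = 2 × 10.946 − 10.502 = 11.390

(10.493, 11.390)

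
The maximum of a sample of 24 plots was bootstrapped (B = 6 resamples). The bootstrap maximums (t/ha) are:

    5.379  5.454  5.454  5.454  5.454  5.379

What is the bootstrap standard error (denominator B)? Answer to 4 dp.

SE* = 0.0354

Bootstrap SE is the standard deviation of the 6 replicate maximums.
Mean of replicates: (5.379 + 5.454 + 5.454 + 5.454 + 5.454 + 5.379) / 6 = 32.57400 / 6 = 5.42900
Sum of squared deviations: (−0.05000)² + (+0.02500)² + (+0.02500)² + (+0.02500)² + (+0.02500)² + (−0.05000)² = 0.00750
Variance = 0.00750 / 6 = 0.00125
SE* = √0.00125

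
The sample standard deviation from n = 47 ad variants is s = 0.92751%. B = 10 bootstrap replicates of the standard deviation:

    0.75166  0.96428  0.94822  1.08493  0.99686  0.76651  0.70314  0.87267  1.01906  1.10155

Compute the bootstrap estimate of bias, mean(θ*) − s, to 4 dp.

mean(θ*) = (0.75166 + 0.96428 + 0.94822 + 1.08493 + 0.99686 + 0.76651 + 0.70314 + 0.87267 + 1.01906 + 1.10155) / 10 = 0.92089
bias = 0.92089 − 0.92751

bias = −0.0066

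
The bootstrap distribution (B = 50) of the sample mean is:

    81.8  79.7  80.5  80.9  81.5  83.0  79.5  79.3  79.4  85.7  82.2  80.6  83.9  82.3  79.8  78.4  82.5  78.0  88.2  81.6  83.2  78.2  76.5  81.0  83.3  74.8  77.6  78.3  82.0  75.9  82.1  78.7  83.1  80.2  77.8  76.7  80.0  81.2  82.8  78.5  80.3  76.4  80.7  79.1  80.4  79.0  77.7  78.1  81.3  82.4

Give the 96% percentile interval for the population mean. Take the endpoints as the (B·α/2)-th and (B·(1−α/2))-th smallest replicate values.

Sorted replicates: 74.8, 75.9, 76.4, 76.5, 76.7, 77.6, 77.7, 77.8, 78.0, 78.1, 78.2, 78.3, 78.4, 78.5, 78.7, 79.0, 79.1, 79.3, 79.4, 79.5, 79.7, 79.8, 80.0, 80.2, 80.3, 80.4, 80.5, 80.6, 80.7, 80.9, 81.0, 81.2, 81.3, 81.5, 81.6, 81.8, 82.0, 82.1, 82.2, 82.3, 82.4, 82.5, 82.8, 83.0, 83.1, 83.2, 83.3, 83.9, 85.7, 88.2
α = 0.04; lower rank = 50 × 0.020 = 1; upper rank = 50 × 0.980 = 49.
The 1st smallest replicate is 74.8; the 49th is 85.7.

(74.8, 85.7)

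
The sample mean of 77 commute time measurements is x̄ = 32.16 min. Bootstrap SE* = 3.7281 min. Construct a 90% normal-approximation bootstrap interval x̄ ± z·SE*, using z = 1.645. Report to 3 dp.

(26.027, 38.293)

Margin = 1.645 × 3.7281 = 6.1327
Interval: 32.16 ± 6.1327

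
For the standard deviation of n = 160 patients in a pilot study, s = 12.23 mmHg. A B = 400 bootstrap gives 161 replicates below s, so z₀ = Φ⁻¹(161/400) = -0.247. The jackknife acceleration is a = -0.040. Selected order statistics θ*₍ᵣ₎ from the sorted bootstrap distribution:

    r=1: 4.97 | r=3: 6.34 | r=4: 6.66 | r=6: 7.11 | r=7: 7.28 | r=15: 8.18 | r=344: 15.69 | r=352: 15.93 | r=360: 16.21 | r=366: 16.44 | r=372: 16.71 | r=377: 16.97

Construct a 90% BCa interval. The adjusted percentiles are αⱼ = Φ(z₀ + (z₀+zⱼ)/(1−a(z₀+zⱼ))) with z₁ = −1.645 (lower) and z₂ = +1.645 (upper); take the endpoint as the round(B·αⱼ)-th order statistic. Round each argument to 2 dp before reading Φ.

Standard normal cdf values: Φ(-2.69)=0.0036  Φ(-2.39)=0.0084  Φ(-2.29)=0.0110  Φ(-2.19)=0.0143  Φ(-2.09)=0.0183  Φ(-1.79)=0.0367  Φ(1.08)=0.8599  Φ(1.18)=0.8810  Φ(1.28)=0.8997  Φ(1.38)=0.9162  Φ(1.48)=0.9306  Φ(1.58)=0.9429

(6.66, 15.69)

Lower: z₀ + z₁ = -0.247 + (-1.645) = -1.892; 1 − a(z₀+z₁) = 1 − (-0.040)(-1.892) = 0.9243; argument = -0.247 + (-1.892)/0.9243 = -2.2939 → -2.29.
α₁ = Φ(-2.29) = 0.0110; rank = round(400 × 0.0110) = 4; θ*₍4₎ = 6.66.
Upper: z₀ + z₂ = 1.398; 1 − a(z₀+z₂) = 1.0559; argument = 1.0770 → 1.08; α₂ = 0.8599; rank = 344; θ*₍344₎ = 15.69.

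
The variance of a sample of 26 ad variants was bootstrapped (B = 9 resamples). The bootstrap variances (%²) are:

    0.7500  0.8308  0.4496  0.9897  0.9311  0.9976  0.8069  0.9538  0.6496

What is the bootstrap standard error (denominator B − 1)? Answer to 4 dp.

Bootstrap SE is the standard deviation of the 9 replicate variances.
Mean of replicates: (0.7500 + 0.8308 + 0.4496 + 0.9897 + 0.9311 + 0.9976 + 0.8069 + 0.9538 + 0.6496) / 9 = 7.359100 / 9 = 0.817678
Sum of squared deviations: (−0.067678)² + (+0.013122)² + (−0.368078)² + (+0.172022)² + (+0.113422)² + (+0.179922)² + (−0.010778)² + (+0.136122)² + (−0.168078)² = 0.261958
Variance = 0.261958 / 8 = 0.032745
SE* = √0.032745

SE* = 0.1810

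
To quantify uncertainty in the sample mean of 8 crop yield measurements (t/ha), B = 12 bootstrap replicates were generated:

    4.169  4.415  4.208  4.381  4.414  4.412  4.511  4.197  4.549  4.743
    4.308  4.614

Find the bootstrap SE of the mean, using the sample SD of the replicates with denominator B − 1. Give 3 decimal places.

SE* = 0.175

Bootstrap SE is the standard deviation of the 12 replicate means.
Mean of replicates: (4.169 + 4.415 + 4.208 + 4.381 + 4.414 + 4.412 + 4.511 + 4.197 + 4.549 + 4.743 + 4.308 + 4.614) / 12 = 52.9210 / 12 = 4.4101
Sum of squared deviations: (−0.2411)² + (+0.0049)² + (−0.2021)² + (−0.0291)² + (+0.0039)² + (+0.0019)² + (+0.1009)² + (−0.2131)² + (+0.1389)² + (+0.3329)² + (−0.1021)² + (+0.2039)² = 0.3376
Variance = 0.3376 / 11 = 0.0307
SE* = √0.0307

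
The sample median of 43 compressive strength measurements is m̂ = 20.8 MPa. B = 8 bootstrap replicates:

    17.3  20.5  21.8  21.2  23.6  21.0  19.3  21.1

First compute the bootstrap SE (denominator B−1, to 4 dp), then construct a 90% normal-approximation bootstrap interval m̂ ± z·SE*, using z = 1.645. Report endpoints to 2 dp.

(17.77, 23.83)

Mean of replicates = 20.7250; sum of squared deviations = 23.6750; SE* = √(23.6750/7) = 1.8391
Margin = 1.645 × 1.8391 = 3.025
Interval: 20.8 ± 3.025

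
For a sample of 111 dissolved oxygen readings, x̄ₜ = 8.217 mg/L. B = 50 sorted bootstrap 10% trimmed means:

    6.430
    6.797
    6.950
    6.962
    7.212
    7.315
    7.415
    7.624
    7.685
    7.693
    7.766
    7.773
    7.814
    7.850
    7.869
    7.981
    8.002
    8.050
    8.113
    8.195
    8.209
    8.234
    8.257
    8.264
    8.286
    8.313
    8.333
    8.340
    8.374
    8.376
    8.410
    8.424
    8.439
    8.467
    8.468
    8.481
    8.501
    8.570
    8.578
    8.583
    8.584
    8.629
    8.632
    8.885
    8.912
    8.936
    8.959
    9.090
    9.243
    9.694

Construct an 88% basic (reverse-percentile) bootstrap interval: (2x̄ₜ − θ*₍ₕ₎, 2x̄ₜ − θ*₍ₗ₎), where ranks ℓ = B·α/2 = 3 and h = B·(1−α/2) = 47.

Percentile endpoints at ranks 3 and 47: θ*₍3₎ = 6.950, θ*₍47₎ = 8.959.
Basic interval reflects these around x̄ₜ:
  lower = 2 × 8.217 − 8.959 = 7.475
  upper = 2 × 8.217 − 6.950 = 9.484

(7.475, 9.484)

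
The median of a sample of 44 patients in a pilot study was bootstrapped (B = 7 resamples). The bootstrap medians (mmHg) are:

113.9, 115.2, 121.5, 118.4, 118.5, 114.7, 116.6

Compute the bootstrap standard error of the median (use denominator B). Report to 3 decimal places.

SE* = 2.471

Bootstrap SE is the standard deviation of the 7 replicate medians.
Mean of replicates: (113.9 + 115.2 + 121.5 + 118.4 + 118.5 + 114.7 + 116.6) / 7 = 818.8000 / 7 = 116.9714
Sum of squared deviations: (−3.0714)² + (−1.7714)² + (+4.5286)² + (+1.4286)² + (+1.5286)² + (−2.2714)² + (−0.3714)² = 42.7543
Variance = 42.7543 / 7 = 6.1078
SE* = √6.1078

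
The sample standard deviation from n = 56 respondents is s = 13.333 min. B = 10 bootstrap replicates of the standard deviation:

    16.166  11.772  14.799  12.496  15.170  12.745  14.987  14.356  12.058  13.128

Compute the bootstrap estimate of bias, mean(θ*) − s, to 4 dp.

mean(θ*) = (16.166 + 11.772 + 14.799 + 12.496 + 15.170 + 12.745 + 14.987 + 14.356 + 12.058 + 13.128) / 10 = 13.76770
bias = 13.76770 − 13.333

bias = +0.4347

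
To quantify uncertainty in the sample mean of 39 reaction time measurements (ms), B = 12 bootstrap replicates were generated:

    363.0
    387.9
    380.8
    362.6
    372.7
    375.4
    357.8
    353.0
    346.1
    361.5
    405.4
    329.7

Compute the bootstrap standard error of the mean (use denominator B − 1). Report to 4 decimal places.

SE* = 19.9402

Bootstrap SE is the standard deviation of the 12 replicate means.
Mean of replicates: (363.0 + 387.9 + 380.8 + 362.6 + 372.7 + 375.4 + 357.8 + 353.0 + 346.1 + 361.5 + 405.4 + 329.7) / 12 = 4395.90000 / 12 = 366.32500
Sum of squared deviations: (−3.32500)² + (+21.57500)² + (+14.47500)² + (−3.72500)² + (+6.37500)² + (+9.07500)² + (−8.52500)² + (−13.32500)² + (−20.22500)² + (−4.82500)² + (+39.07500)² + (−36.62500)² = 4373.74250
Variance = 4373.74250 / 11 = 397.61295
SE* = √397.61295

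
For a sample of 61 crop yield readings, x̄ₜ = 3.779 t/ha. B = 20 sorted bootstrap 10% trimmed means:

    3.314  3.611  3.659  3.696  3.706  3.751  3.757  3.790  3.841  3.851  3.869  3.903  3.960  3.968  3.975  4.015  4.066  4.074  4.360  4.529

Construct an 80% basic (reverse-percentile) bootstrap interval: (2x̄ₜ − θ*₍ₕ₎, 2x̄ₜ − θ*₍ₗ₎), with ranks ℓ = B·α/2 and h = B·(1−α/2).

Percentile endpoints at ranks 2 and 18: θ*₍2₎ = 3.611, θ*₍18₎ = 4.074.
Basic interval reflects these around x̄ₜ:
  lower = 2 × 3.779 − 4.074 = 3.484
  upper = 2 × 3.779 − 3.611 = 3.947

(3.484, 3.947)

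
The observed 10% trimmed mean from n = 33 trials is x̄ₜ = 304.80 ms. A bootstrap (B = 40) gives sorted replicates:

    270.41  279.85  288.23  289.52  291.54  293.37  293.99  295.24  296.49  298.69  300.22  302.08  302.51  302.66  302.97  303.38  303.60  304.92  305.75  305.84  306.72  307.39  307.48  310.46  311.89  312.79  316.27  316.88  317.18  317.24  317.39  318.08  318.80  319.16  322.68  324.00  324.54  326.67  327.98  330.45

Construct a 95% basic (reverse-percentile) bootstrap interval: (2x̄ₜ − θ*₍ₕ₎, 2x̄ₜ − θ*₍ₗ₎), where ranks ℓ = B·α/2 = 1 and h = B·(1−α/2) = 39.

Percentile endpoints at ranks 1 and 39: θ*₍1₎ = 270.41, θ*₍39₎ = 327.98.
Basic interval reflects these around x̄ₜ:
  lower = 2 × 304.80 − 327.98 = 281.62
  upper = 2 × 304.80 − 270.41 = 339.19

(281.62, 339.19)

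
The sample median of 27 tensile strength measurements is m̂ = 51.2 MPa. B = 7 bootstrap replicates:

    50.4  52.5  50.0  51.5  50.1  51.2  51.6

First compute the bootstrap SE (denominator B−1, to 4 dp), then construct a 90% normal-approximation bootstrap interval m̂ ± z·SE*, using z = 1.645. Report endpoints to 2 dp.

Mean of replicates = 51.0429; sum of squared deviations = 5.0571; SE* = √(5.0571/6) = 0.9181
Margin = 1.645 × 0.9181 = 1.510
Interval: 51.2 ± 1.510

(49.69, 52.71)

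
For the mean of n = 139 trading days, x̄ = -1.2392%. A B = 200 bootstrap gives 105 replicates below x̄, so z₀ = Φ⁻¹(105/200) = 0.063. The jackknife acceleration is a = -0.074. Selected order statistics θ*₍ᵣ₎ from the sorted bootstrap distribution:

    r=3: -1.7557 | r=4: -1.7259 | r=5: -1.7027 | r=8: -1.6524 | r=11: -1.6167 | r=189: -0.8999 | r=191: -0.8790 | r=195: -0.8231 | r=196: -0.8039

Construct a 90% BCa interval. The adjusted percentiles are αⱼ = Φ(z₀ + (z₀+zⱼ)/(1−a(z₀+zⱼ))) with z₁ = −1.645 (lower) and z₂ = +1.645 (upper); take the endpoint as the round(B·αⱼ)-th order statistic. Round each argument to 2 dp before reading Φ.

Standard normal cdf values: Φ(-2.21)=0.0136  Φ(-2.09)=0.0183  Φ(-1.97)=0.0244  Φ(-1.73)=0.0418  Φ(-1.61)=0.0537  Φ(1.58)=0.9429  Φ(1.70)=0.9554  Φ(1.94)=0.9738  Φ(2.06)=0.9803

(-1.6524, -0.8999)

Lower: z₀ + z₁ = 0.063 + (-1.645) = -1.582; 1 − a(z₀+z₁) = 1 − (-0.074)(-1.582) = 0.8829; argument = 0.063 + (-1.582)/0.8829 = -1.7288 → -1.73.
α₁ = Φ(-1.73) = 0.0418; rank = round(200 × 0.0418) = 8; θ*₍8₎ = -1.6524.
Upper: z₀ + z₂ = 1.708; 1 − a(z₀+z₂) = 1.1264; argument = 1.5793 → 1.58; α₂ = 0.9429; rank = 189; θ*₍189₎ = -0.8999.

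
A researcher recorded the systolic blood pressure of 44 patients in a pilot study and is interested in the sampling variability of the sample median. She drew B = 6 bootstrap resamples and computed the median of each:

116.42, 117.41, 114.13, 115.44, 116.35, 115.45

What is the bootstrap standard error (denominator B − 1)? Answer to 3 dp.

Bootstrap SE is the standard deviation of the 6 replicate medians.
Mean of replicates: (116.42 + 117.41 + 114.13 + 115.44 + 116.35 + 115.45) / 6 = 695.2000 / 6 = 115.8667
Sum of squared deviations: (+0.5533)² + (+1.5433)² + (−1.7367)² + (−0.4267)² + (+0.4833)² + (−0.4167)² = 6.2933
Variance = 6.2933 / 5 = 1.2587
SE* = √1.2587

SE* = 1.122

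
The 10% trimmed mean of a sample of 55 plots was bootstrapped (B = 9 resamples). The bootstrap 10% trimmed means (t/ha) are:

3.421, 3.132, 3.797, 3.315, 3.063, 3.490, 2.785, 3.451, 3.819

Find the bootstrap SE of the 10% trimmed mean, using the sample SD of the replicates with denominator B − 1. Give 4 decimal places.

SE* = 0.3360

Bootstrap SE is the standard deviation of the 9 replicate 10% trimmed means.
Mean of replicates: (3.421 + 3.132 + 3.797 + 3.315 + 3.063 + 3.490 + 2.785 + 3.451 + 3.819) / 9 = 30.27300 / 9 = 3.36367
Sum of squared deviations: (+0.05733)² + (−0.23167)² + (+0.43333)² + (−0.04867)² + (−0.30067)² + (+0.12633)² + (−0.57867)² + (+0.08733)² + (+0.45533)² = 0.90327
Variance = 0.90327 / 8 = 0.11291
SE* = √0.11291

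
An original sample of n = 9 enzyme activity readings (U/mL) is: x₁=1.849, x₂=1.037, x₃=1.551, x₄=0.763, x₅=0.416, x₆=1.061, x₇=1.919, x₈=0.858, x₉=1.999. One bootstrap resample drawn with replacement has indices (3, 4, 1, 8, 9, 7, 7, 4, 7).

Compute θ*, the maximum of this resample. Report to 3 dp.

Resample values: 1.551, 0.763, 1.849, 0.858, 1.999, 1.919, 1.919, 0.763, 1.919.
Maximum = 1.999

θ* = 1.999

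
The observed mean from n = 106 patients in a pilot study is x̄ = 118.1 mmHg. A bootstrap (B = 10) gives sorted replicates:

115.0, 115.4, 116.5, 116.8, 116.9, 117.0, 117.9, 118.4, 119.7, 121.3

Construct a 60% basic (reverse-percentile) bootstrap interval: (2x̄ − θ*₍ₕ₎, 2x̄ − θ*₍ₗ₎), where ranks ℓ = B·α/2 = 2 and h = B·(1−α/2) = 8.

Percentile endpoints at ranks 2 and 8: θ*₍2₎ = 115.4, θ*₍8₎ = 118.4.
Basic interval reflects these around x̄:
  lower = 2 × 118.1 − 118.4 = 117.8
  upper = 2 × 118.1 − 115.4 = 120.8

(117.8, 120.8)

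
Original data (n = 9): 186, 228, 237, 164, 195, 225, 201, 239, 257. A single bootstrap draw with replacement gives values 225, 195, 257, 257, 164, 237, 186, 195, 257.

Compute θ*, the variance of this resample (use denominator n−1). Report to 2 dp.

Mean = 219.2222; sum of squared deviations = 9957.5556
s² = 9957.5556 / 8 = 1244.6944

θ* = 1244.69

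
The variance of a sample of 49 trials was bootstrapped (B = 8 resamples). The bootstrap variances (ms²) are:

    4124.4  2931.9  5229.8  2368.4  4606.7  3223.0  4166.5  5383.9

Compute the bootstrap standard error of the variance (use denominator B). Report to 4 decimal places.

SE* = 1015.2220

Bootstrap SE is the standard deviation of the 8 replicate variances.
Mean of replicates: (4124.4 + 2931.9 + 5229.8 + 2368.4 + 4606.7 + 3223.0 + 4166.5 + 5383.9) / 8 = 32034.60000 / 8 = 4004.32500
Sum of squared deviations: (+120.07500)² + (−1072.42500)² + (+1225.47500)² + (−1635.92500)² + (+602.37500)² + (−781.32500)² + (+162.17500)² + (+1379.57500)² = 8245405.27500
Variance = 8245405.27500 / 8 = 1030675.65937
SE* = √1030675.65937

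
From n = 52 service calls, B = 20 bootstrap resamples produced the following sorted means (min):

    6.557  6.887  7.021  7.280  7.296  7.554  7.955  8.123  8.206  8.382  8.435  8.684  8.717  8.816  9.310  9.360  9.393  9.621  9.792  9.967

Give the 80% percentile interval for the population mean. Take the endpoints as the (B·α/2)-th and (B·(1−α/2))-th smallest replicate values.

(6.887, 9.621)

α = 0.20; lower rank = 20 × 0.100 = 2; upper rank = 20 × 0.900 = 18.
The 2nd smallest replicate is 6.887; the 18th is 9.621.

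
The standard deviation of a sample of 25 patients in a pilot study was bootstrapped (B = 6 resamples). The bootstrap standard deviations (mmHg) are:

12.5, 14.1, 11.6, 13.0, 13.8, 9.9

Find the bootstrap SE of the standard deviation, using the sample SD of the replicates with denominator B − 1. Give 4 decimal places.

Bootstrap SE is the standard deviation of the 6 replicate standard deviations.
Mean of replicates: (12.5 + 14.1 + 11.6 + 13.0 + 13.8 + 9.9) / 6 = 74.90000 / 6 = 12.48333
Sum of squared deviations: (+0.01667)² + (+1.61667)² + (−0.88333)² + (+0.51667)² + (+1.31667)² + (−2.58333)² = 12.06833
Variance = 12.06833 / 5 = 2.41367
SE* = √2.41367

SE* = 1.5536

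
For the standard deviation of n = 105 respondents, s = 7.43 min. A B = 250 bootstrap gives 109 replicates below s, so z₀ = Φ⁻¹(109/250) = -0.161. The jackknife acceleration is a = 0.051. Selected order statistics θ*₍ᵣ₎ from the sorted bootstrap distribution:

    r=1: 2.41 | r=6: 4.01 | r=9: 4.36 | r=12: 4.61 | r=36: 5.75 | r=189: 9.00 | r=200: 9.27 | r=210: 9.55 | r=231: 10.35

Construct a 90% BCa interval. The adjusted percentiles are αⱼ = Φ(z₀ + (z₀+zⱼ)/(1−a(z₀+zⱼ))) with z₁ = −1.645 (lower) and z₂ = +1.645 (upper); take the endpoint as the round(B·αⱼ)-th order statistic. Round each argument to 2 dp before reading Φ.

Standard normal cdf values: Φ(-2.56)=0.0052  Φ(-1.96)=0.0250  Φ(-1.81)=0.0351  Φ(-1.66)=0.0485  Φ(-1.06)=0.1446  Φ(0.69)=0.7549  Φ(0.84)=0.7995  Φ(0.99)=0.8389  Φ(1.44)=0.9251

Lower: z₀ + z₁ = -0.161 + (-1.645) = -1.806; 1 − a(z₀+z₁) = 1 − (0.051)(-1.806) = 1.0921; argument = -0.161 + (-1.806)/1.0921 = -1.8147 → -1.81.
α₁ = Φ(-1.81) = 0.0351; rank = round(250 × 0.0351) = 9; θ*₍9₎ = 4.36.
Upper: z₀ + z₂ = 1.484; 1 − a(z₀+z₂) = 0.9243; argument = 1.4445 → 1.44; α₂ = 0.9251; rank = 231; θ*₍231₎ = 10.35.

(4.36, 10.35)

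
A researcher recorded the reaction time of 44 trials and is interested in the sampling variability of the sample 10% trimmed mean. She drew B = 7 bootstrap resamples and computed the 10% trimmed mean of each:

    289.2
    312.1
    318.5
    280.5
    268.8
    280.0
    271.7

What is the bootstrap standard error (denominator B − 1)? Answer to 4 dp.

SE* = 19.4242

Bootstrap SE is the standard deviation of the 7 replicate 10% trimmed means.
Mean of replicates: (289.2 + 312.1 + 318.5 + 280.5 + 268.8 + 280.0 + 271.7) / 7 = 2020.80000 / 7 = 288.68571
Sum of squared deviations: (+0.51429)² + (+23.41429)² + (+29.81429)² + (−8.18571)² + (−19.88571)² + (−8.68571)² + (−16.98571)² = 2263.78857
Variance = 2263.78857 / 6 = 377.29810
SE* = √377.29810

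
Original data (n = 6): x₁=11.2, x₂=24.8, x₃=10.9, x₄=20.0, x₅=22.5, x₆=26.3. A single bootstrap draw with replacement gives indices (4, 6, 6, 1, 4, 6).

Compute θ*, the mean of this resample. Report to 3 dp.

Resample values: 20.0, 26.3, 26.3, 11.2, 20.0, 26.3.
Mean = (20.0 + 26.3 + 26.3 + 11.2 + 20.0 + 26.3) / 6 = 130.10 / 6 = 21.683

θ* = 21.683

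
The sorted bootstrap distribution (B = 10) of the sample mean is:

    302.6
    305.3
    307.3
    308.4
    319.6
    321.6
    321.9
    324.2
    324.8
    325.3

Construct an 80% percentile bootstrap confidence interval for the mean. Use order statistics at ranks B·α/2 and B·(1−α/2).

α = 0.20; lower rank = 10 × 0.100 = 1; upper rank = 10 × 0.900 = 9.
The 1st smallest replicate is 302.6; the 9th is 324.8.

(302.6, 324.8)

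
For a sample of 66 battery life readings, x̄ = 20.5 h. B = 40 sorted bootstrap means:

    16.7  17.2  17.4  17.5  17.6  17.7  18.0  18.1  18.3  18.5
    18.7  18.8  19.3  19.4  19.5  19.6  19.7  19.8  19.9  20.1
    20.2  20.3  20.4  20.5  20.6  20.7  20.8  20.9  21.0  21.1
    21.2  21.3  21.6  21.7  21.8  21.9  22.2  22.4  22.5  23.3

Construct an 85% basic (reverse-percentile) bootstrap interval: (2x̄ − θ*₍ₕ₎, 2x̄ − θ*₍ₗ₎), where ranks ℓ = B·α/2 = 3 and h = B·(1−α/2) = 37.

(18.8, 23.6)

Percentile endpoints at ranks 3 and 37: θ*₍3₎ = 17.4, θ*₍37₎ = 22.2.
Basic interval reflects these around x̄:
  lower = 2 × 20.5 − 22.2 = 18.8
  upper = 2 × 20.5 − 17.4 = 23.6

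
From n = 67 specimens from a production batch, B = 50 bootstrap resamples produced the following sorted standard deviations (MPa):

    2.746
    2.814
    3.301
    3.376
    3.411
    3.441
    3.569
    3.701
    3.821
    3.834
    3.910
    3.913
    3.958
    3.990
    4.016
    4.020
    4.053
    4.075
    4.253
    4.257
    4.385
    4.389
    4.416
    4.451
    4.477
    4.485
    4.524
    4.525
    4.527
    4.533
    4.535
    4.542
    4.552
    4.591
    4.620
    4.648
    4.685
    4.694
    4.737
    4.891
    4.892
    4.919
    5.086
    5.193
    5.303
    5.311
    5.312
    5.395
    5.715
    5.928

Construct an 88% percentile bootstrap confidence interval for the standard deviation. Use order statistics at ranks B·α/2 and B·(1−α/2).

α = 0.12; lower rank = 50 × 0.060 = 3; upper rank = 50 × 0.940 = 47.
The 3rd smallest replicate is 3.301; the 47th is 5.312.

(3.301, 5.312)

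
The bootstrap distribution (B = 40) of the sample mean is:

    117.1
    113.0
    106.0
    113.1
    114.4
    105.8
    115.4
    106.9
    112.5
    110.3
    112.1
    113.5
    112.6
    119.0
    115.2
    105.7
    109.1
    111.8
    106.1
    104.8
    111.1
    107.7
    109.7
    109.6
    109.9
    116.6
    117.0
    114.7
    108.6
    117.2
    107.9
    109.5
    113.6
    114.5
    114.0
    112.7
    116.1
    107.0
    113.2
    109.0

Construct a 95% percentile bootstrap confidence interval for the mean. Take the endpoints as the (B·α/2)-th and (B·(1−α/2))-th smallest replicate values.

Sorted replicates: 104.8, 105.7, 105.8, 106.0, 106.1, 106.9, 107.0, 107.7, 107.9, 108.6, 109.0, 109.1, 109.5, 109.6, 109.7, 109.9, 110.3, 111.1, 111.8, 112.1, 112.5, 112.6, 112.7, 113.0, 113.1, 113.2, 113.5, 113.6, 114.0, 114.4, 114.5, 114.7, 115.2, 115.4, 116.1, 116.6, 117.0, 117.1, 117.2, 119.0
α = 0.05; lower rank = 40 × 0.025 = 1; upper rank = 40 × 0.975 = 39.
The 1st smallest replicate is 104.8; the 39th is 117.2.

(104.8, 117.2)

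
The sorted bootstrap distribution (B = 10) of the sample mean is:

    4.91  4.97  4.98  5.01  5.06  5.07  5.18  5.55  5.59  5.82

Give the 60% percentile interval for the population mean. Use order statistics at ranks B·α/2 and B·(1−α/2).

(4.97, 5.55)

α = 0.40; lower rank = 10 × 0.200 = 2; upper rank = 10 × 0.800 = 8.
The 2nd smallest replicate is 4.97; the 8th is 5.55.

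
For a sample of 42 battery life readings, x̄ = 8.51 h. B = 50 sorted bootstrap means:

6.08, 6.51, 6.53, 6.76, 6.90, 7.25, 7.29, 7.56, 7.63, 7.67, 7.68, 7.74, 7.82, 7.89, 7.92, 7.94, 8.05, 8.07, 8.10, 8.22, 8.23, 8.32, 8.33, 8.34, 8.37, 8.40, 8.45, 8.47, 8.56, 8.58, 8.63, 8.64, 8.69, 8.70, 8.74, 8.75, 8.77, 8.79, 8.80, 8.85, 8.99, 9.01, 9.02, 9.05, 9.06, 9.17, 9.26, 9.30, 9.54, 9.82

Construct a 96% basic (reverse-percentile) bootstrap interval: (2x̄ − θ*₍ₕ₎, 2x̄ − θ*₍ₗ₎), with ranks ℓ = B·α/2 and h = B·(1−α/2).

(7.48, 10.94)

Percentile endpoints at ranks 1 and 49: θ*₍1₎ = 6.08, θ*₍49₎ = 9.54.
Basic interval reflects these around x̄:
  lower = 2 × 8.51 − 9.54 = 7.48
  upper = 2 × 8.51 − 6.08 = 10.94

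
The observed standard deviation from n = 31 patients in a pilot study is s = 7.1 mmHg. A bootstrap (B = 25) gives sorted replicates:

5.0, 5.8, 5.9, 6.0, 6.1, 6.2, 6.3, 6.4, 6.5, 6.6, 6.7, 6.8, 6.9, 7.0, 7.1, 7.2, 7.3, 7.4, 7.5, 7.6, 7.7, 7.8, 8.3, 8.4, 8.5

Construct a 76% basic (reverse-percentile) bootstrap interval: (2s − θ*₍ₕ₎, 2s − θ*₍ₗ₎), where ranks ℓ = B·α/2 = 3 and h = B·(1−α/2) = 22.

(6.4, 8.3)

Percentile endpoints at ranks 3 and 22: θ*₍3₎ = 5.9, θ*₍22₎ = 7.8.
Basic interval reflects these around s:
  lower = 2 × 7.1 − 7.8 = 6.4
  upper = 2 × 7.1 − 5.9 = 8.3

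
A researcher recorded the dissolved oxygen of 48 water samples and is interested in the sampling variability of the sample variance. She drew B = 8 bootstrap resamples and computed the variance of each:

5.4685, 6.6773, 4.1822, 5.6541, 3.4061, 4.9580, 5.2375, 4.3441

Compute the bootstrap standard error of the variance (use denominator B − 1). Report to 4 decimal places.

SE* = 1.0112

Bootstrap SE is the standard deviation of the 8 replicate variances.
Mean of replicates: (5.4685 + 6.6773 + 4.1822 + 5.6541 + 3.4061 + 4.9580 + 5.2375 + 4.3441) / 8 = 39.92780 / 8 = 4.99097
Sum of squared deviations: (+0.47752)² + (+1.68633)² + (−0.80877)² + (+0.66312)² + (−1.58487)² + (−0.03297)² + (+0.24653)² + (−0.64687)² = 7.15771
Variance = 7.15771 / 7 = 1.02253
SE* = √1.02253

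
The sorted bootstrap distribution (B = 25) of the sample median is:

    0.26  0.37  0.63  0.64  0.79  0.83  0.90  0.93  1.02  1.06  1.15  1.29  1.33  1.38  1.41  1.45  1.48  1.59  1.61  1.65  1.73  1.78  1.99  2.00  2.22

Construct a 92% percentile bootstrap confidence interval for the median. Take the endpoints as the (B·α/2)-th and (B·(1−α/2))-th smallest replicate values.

(0.26, 2.00)

α = 0.08; lower rank = 25 × 0.040 = 1; upper rank = 25 × 0.960 = 24.
The 1st smallest replicate is 0.26; the 24th is 2.00.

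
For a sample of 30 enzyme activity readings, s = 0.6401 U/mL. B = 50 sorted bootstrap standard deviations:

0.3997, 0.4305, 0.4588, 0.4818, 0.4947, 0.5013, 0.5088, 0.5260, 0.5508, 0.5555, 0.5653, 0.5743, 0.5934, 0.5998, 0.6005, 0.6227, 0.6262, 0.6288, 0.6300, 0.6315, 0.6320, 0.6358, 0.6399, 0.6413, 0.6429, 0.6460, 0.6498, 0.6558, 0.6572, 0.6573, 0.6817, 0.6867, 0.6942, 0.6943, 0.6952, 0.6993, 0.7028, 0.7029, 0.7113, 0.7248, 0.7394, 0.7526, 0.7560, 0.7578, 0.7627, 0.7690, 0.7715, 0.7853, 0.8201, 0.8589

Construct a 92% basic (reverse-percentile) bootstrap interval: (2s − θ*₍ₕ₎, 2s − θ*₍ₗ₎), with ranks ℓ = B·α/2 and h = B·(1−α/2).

Percentile endpoints at ranks 2 and 48: θ*₍2₎ = 0.4305, θ*₍48₎ = 0.7853.
Basic interval reflects these around s:
  lower = 2 × 0.6401 − 0.7853 = 0.4949
  upper = 2 × 0.6401 − 0.4305 = 0.8497

(0.4949, 0.8497)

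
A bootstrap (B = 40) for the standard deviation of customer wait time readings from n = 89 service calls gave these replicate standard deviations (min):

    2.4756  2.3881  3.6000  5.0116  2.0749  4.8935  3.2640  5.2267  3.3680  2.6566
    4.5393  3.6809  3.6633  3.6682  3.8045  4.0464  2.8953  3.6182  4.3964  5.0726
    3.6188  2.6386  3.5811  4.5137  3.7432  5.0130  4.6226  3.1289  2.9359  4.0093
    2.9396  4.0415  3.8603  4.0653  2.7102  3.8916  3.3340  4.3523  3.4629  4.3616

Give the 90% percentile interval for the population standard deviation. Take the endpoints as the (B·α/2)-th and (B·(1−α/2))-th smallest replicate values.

Sorted replicates: 2.0749, 2.3881, 2.4756, 2.6386, 2.6566, 2.7102, 2.8953, 2.9359, 2.9396, 3.1289, 3.2640, 3.3340, 3.3680, 3.4629, 3.5811, 3.6000, 3.6182, 3.6188, 3.6633, 3.6682, 3.6809, 3.7432, 3.8045, 3.8603, 3.8916, 4.0093, 4.0415, 4.0464, 4.0653, 4.3523, 4.3616, 4.3964, 4.5137, 4.5393, 4.6226, 4.8935, 5.0116, 5.0130, 5.0726, 5.2267
α = 0.10; lower rank = 40 × 0.050 = 2; upper rank = 40 × 0.950 = 38.
The 2nd smallest replicate is 2.3881; the 38th is 5.0130.

(2.3881, 5.0130)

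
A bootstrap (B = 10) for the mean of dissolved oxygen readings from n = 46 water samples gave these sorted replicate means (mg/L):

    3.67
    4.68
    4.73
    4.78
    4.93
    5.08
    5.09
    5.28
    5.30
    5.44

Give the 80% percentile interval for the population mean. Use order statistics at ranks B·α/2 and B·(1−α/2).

(3.67, 5.30)

α = 0.20; lower rank = 10 × 0.100 = 1; upper rank = 10 × 0.900 = 9.
The 1st smallest replicate is 3.67; the 9th is 5.30.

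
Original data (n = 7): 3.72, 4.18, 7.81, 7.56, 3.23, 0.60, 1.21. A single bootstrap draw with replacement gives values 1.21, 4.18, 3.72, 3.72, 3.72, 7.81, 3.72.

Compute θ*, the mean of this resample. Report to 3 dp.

θ* = 4.011

Mean = (1.21 + 4.18 + 3.72 + 3.72 + 3.72 + 7.81 + 3.72) / 7 = 28.080 / 7 = 4.011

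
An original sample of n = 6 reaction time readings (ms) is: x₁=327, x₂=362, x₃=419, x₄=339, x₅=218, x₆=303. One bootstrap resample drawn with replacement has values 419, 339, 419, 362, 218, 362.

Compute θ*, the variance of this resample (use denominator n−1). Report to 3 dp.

Mean = 353.1667; sum of squared deviations = 27294.8333
s² = 27294.8333 / 5 = 5458.9667

θ* = 5458.967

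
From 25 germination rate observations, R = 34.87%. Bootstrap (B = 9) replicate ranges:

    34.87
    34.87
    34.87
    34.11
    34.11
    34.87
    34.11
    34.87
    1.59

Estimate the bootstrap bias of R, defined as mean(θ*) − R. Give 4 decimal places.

mean(θ*) = (34.87 + 34.87 + 34.87 + 34.11 + 34.11 + 34.87 + 34.11 + 34.87 + 1.59) / 9 = 30.91889
bias = 30.91889 − 34.87

bias = −3.9511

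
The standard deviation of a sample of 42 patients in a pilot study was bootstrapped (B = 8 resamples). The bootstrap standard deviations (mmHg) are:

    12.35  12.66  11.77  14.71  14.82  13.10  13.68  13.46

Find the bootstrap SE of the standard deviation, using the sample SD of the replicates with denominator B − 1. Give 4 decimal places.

SE* = 1.0796

Bootstrap SE is the standard deviation of the 8 replicate standard deviations.
Mean of replicates: (12.35 + 12.66 + 11.77 + 14.71 + 14.82 + 13.10 + 13.68 + 13.46) / 8 = 106.55000 / 8 = 13.31875
Sum of squared deviations: (−0.96875)² + (−0.65875)² + (−1.54875)² + (+1.39125)² + (+1.50125)² + (−0.21875)² + (+0.36125)² + (+0.14125)² = 8.15869
Variance = 8.15869 / 7 = 1.16553
SE* = √1.16553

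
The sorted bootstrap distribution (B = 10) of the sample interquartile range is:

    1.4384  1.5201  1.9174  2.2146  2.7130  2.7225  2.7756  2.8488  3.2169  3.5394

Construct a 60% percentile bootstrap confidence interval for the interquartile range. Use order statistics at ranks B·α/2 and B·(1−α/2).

α = 0.40; lower rank = 10 × 0.200 = 2; upper rank = 10 × 0.800 = 8.
The 2nd smallest replicate is 1.5201; the 8th is 2.8488.

(1.5201, 2.8488)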